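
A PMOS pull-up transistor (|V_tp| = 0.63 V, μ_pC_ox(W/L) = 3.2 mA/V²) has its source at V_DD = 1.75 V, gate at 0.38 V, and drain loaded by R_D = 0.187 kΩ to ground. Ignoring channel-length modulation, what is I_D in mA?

V_SG = V_DD − V_G = 1.75 − 0.38 = 1.37 V, so V_ov = 1.37 − 0.63 = 0.74 V.
Assume saturation: I_D = ½ k_p V_ov² = 0.5 × 3.2 × 0.74² = 0.876 mA, giving V_SD = V_DD − I_D R_D = 1.75 − 0.876 × 0.187 = 1.59 V.
V_SD = 1.59 V ≥ V_ov = 0.74 V, confirming saturation.

I_D = 0.876 mA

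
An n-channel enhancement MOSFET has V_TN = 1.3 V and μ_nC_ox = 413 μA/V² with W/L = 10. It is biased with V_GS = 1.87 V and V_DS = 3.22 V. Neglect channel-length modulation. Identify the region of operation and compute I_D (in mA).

Saturation; I_D = 0.671 mA

k_n = μ_nC_ox · (W/L) = 4.13 mA/V².
V_ov = V_GS − V_TN = 1.87 − 1.3 = 0.57 V.
Since V_DS = 3.22 V ≥ V_ov = 0.57 V, the device is in saturation.
I_D = ½ k_n V_ov² = 0.5 × 4.13 × 0.57² = 0.671 mA.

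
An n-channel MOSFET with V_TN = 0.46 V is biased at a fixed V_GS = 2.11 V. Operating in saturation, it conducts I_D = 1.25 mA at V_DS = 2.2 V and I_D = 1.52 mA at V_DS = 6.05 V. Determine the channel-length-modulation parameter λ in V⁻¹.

With V_GS fixed, I_D ∝ (1 + λ V_DS) in saturation, so I_D2/I_D1 = (1 + λ V_DS2)/(1 + λ V_DS1).
1.52/1.25 = 1.216 = (1 + 6.05 λ)/(1 + 2.2 λ).
Solving: λ (I_D1 V_DS2 − I_D2 V_DS1) = I_D2 − I_D1, so λ = (1.52 − 1.25) / (1.25 × 6.05 − 1.52 × 2.2) = 0.27 / 4.22 = 0.064 V⁻¹.

λ = 0.0640 V⁻¹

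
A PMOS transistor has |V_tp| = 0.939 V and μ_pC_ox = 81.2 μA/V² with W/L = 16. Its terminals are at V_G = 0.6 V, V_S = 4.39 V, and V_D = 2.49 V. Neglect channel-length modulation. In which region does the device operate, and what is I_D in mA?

V_SG = V_S − V_G = 4.39 − 0.6 = 3.79 V; V_SD = V_S − V_D = 4.39 − 2.49 = 1.9 V.
k_p = μ_pC_ox · (W/L) = 1.299 mA/V².
V_ov = V_SG − |V_tp| = 3.79 − 0.939 = 2.85 V.
Since V_SD = 1.9 V < V_ov = 2.85 V, the device is in the triode region.
I_D = k_p [V_ov · V_SD − ½ V_SD²] = 1.299 × [2.85 × 1.9 − 0.5 × 1.9²] = 4.69 mA.

Triode; I_D = 4.69 mA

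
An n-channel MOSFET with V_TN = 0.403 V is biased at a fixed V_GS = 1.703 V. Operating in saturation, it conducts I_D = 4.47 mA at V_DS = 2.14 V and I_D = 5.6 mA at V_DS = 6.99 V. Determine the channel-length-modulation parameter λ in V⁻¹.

λ = 0.0587 V⁻¹

With V_GS fixed, I_D ∝ (1 + λ V_DS) in saturation, so I_D2/I_D1 = (1 + λ V_DS2)/(1 + λ V_DS1).
5.6/4.47 = 1.253 = (1 + 6.99 λ)/(1 + 2.14 λ).
Solving: λ (I_D1 V_DS2 − I_D2 V_DS1) = I_D2 − I_D1, so λ = (5.6 − 4.47) / (4.47 × 6.99 − 5.6 × 2.14) = 1.13 / 19.3 = 0.0587 V⁻¹.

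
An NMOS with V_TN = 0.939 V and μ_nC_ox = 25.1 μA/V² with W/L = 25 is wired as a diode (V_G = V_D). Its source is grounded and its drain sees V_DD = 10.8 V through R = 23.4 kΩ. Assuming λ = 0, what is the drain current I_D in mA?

I_D = 0.375 mA

With gate tied to drain, V_GS = V_DS ≥ V_GS − V_TN, so the device is in saturation.
k_n = μ_nC_ox · (W/L) = 0.6275 mA/V².
KCL at the drain: ½ k_n (V_GS − V_TN)² = (V_DD − V_GS)/R.
Let x = V_GS − 0.939. Then 7.34 x² + x − 9.861 = 0, giving x = 1.09 V (positive root), so V_GS = 2.03 V.
I_D = (V_DD − V_GS)/R = (10.8 − 2.03) / 23.4 = 0.375 mA.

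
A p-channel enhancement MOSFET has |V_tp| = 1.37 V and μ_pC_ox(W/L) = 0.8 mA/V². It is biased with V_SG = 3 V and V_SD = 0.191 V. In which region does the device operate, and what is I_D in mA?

V_ov = V_SG − |V_tp| = 3 − 1.37 = 1.63 V.
Since V_SD = 0.191 V < V_ov = 1.63 V, the device is in the triode region.
I_D = k_p [V_ov · V_SD − ½ V_SD²] = 0.8 × [1.63 × 0.191 − 0.5 × 0.191²] = 0.234 mA.

Triode; I_D = 0.234 mA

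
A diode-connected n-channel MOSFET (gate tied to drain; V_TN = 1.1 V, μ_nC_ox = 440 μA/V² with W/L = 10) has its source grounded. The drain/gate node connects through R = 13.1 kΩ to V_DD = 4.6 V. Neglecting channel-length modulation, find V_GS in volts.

V_GS = 1.43 V

With gate tied to drain, V_GS = V_DS ≥ V_GS − V_TN, so the device is in saturation.
k_n = μ_nC_ox · (W/L) = 4.4 mA/V².
KCL at the drain: ½ k_n (V_GS − V_TN)² = (V_DD − V_GS)/R.
Let x = V_GS − 1.1. Then 28.8 x² + x − 3.5 = 0, giving x = 0.332 V (positive root), so V_GS = 1.43 V.
I_D = (V_DD − V_GS)/R = (4.6 − 1.43) / 13.1 = 0.242 mA.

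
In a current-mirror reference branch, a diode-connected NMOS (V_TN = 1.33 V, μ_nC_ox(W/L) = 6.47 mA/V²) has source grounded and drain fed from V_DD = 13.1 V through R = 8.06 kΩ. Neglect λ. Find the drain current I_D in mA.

I_D = 1.38 mA

With gate tied to drain, V_GS = V_DS ≥ V_GS − V_TN, so the device is in saturation.
KCL at the drain: ½ k_n (V_GS − V_TN)² = (V_DD − V_GS)/R.
Let x = V_GS − 1.33. Then 26.1 x² + x − 11.77 = 0, giving x = 0.653 V (positive root), so V_GS = 1.98 V.
I_D = (V_DD − V_GS)/R = (13.1 − 1.98) / 8.06 = 1.38 mA.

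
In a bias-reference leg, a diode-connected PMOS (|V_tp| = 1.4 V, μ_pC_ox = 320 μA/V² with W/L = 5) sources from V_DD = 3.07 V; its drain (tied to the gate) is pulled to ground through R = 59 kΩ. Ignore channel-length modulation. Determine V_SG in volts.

With gate tied to drain, V_SG = V_SD ≥ V_SG − |V_tp|, so the device is in saturation.
k_p = μ_pC_ox · (W/L) = 1.6 mA/V².
KCL at the drain: ½ k_p (V_SG − |V_tp|)² = (V_DD − V_SG)/R.
Let x = V_SG − 1.4. Then 47.2 x² + x − 1.67 = 0, giving x = 0.178 V (positive root), so V_SG = 1.58 V.
I_D = (V_DD − V_SG)/R = (3.07 − 1.58) / 59 = 0.0253 mA.

V_SG = 1.58 V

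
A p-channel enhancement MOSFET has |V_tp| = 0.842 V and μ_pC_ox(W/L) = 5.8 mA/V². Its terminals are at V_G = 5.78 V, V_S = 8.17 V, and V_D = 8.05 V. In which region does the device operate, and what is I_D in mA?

V_SG = V_S − V_G = 8.17 − 5.78 = 2.39 V; V_SD = V_S − V_D = 8.17 − 8.05 = 0.12 V.
V_ov = V_SG − |V_tp| = 2.39 − 0.842 = 1.55 V.
Since V_SD = 0.12 V < V_ov = 1.55 V, the device is in the triode region.
I_D = k_p [V_ov · V_SD − ½ V_SD²] = 5.8 × [1.55 × 0.12 − 0.5 × 0.12²] = 1.04 mA.

Triode; I_D = 1.04 mA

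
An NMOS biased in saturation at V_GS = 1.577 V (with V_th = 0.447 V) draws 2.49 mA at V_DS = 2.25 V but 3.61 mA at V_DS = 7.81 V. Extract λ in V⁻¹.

λ = 0.0989 V⁻¹

With V_GS fixed, I_D ∝ (1 + λ V_DS) in saturation, so I_D2/I_D1 = (1 + λ V_DS2)/(1 + λ V_DS1).
3.61/2.49 = 1.45 = (1 + 7.81 λ)/(1 + 2.25 λ).
Solving: λ (I_D1 V_DS2 − I_D2 V_DS1) = I_D2 − I_D1, so λ = (3.61 − 2.49) / (2.49 × 7.81 − 3.61 × 2.25) = 1.12 / 11.3 = 0.0989 V⁻¹.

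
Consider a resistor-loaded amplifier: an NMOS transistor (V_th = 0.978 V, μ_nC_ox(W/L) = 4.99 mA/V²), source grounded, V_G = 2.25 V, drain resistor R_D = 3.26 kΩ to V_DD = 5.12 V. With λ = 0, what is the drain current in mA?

V_GS = V_G = 2.25 V, so V_ov = 2.25 − 0.978 = 1.27 V.
Assume saturation: I_D = ½ k_n V_ov² = 0.5 × 4.99 × 1.27² = 4.04 mA, giving V_DS = V_DD − I_D R_D = 5.12 − 4.04 × 3.26 = -8.04 V.
But -8.04 V < V_ov = 1.27 V, so the device is actually in triode.
In triode I_D = k_n[V_ov V_DS − ½ V_DS²] and I_D = (V_DD − V_DS)/R_D. Equating: 8.13 V_DS² − 21.69 V_DS + 5.12 = 0, giving V_DS = 0.262 V (the root below V_ov).
I_D = (5.12 − 0.262) / 3.26 = 1.49 mA.

I_D = 1.49 mA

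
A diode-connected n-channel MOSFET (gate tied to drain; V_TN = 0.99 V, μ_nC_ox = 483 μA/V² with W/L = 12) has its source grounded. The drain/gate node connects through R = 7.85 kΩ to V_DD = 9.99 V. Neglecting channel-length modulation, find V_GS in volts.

With gate tied to drain, V_GS = V_DS ≥ V_GS − V_TN, so the device is in saturation.
k_n = μ_nC_ox · (W/L) = 5.796 mA/V².
KCL at the drain: ½ k_n (V_GS − V_TN)² = (V_DD − V_GS)/R.
Let x = V_GS − 0.99. Then 22.7 x² + x − 9 = 0, giving x = 0.607 V (positive root), so V_GS = 1.6 V.
I_D = (V_DD − V_GS)/R = (9.99 − 1.6) / 7.85 = 1.07 mA.

V_GS = 1.60 V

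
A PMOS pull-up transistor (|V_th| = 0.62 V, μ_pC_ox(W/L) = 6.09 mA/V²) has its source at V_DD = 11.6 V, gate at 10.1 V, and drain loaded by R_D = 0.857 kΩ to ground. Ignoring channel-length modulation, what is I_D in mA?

I_D = 2.36 mA

V_SG = V_DD − V_G = 11.6 − 10.1 = 1.5 V, so V_ov = 1.5 − 0.62 = 0.88 V.
Assume saturation: I_D = ½ k_p V_ov² = 0.5 × 6.09 × 0.88² = 2.36 mA, giving V_SD = V_DD − I_D R_D = 11.6 − 2.36 × 0.857 = 9.58 V.
V_SD = 9.58 V ≥ V_ov = 0.88 V, confirming saturation.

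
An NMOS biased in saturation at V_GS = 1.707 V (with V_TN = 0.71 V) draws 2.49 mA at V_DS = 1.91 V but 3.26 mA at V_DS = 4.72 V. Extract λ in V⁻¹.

With V_GS fixed, I_D ∝ (1 + λ V_DS) in saturation, so I_D2/I_D1 = (1 + λ V_DS2)/(1 + λ V_DS1).
3.26/2.49 = 1.309 = (1 + 4.72 λ)/(1 + 1.91 λ).
Solving: λ (I_D1 V_DS2 − I_D2 V_DS1) = I_D2 − I_D1, so λ = (3.26 − 2.49) / (2.49 × 4.72 − 3.26 × 1.91) = 0.77 / 5.53 = 0.139 V⁻¹.

λ = 0.139 V⁻¹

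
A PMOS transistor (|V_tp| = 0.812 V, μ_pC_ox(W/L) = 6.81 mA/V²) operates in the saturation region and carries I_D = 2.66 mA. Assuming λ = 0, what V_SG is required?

V_SG = 1.70 V

In saturation I_D = ½ k_p (V_SG − |V_tp|)², so V_SG − |V_tp| = √(2 I_D / k_p) = √(2 × 2.66 / 6.81) = 0.884 V.
V_SG = 0.812 + 0.884 = 1.7 V.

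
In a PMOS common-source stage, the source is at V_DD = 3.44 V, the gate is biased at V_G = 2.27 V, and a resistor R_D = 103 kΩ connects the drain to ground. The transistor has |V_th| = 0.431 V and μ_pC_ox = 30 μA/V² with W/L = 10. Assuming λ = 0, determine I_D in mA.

I_D = 0.0318 mA

V_SG = V_DD − V_G = 3.44 − 2.27 = 1.17 V, so V_ov = 1.17 − 0.431 = 0.739 V.
k_p = μ_pC_ox · (W/L) = 0.3 mA/V².
Assume saturation: I_D = ½ k_p V_ov² = 0.5 × 0.3 × 0.739² = 0.0819 mA, giving V_SD = V_DD − I_D R_D = 3.44 − 0.0819 × 103 = -5 V.
But -5 V < V_ov = 0.739 V, so the device is actually in triode.
In triode I_D = k_p[V_ov V_SD − ½ V_SD²] and I_D = (V_DD − V_SD)/R_D. Equating: 15.4 V_SD² − 23.84 V_SD + 3.44 = 0, giving V_SD = 0.161 V (the root below V_ov).
I_D = (3.44 − 0.161) / 103 = 0.0318 mA.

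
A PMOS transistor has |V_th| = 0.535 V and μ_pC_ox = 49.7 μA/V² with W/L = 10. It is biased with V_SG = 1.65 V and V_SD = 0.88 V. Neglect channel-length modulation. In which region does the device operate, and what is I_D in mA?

Triode; I_D = 0.295 mA

k_p = μ_pC_ox · (W/L) = 0.497 mA/V².
V_ov = V_SG − |V_th| = 1.65 − 0.535 = 1.11 V.
Since V_SD = 0.88 V < V_ov = 1.11 V, the device is in the triode region.
I_D = k_p [V_ov · V_SD − ½ V_SD²] = 0.497 × [1.11 × 0.88 − 0.5 × 0.88²] = 0.295 mA.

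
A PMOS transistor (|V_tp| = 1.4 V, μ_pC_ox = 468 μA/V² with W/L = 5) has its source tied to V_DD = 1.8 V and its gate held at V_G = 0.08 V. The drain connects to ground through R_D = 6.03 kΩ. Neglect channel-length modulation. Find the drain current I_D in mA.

V_SG = V_DD − V_G = 1.8 − 0.08 = 1.72 V, so V_ov = 1.72 − 1.4 = 0.32 V.
k_p = μ_pC_ox · (W/L) = 2.34 mA/V².
Assume saturation: I_D = ½ k_p V_ov² = 0.5 × 2.34 × 0.32² = 0.12 mA, giving V_SD = V_DD − I_D R_D = 1.8 − 0.12 × 6.03 = 1.08 V.
V_SD = 1.08 V ≥ V_ov = 0.32 V, confirming saturation.

I_D = 0.120 mA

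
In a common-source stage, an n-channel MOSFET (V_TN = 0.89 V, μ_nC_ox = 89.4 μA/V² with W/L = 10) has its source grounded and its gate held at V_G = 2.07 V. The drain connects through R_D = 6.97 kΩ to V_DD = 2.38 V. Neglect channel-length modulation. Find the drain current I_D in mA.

V_GS = V_G = 2.07 V, so V_ov = 2.07 − 0.89 = 1.18 V.
k_n = μ_nC_ox · (W/L) = 0.894 mA/V².
Assume saturation: I_D = ½ k_n V_ov² = 0.5 × 0.894 × 1.18² = 0.622 mA, giving V_DS = V_DD − I_D R_D = 2.38 − 0.622 × 6.97 = -1.96 V.
But -1.96 V < V_ov = 1.18 V, so the device is actually in triode.
In triode I_D = k_n[V_ov V_DS − ½ V_DS²] and I_D = (V_DD − V_DS)/R_D. Equating: 3.12 V_DS² − 8.353 V_DS + 2.38 = 0, giving V_DS = 0.324 V (the root below V_ov).
I_D = (2.38 − 0.324) / 6.97 = 0.295 mA.

I_D = 0.295 mA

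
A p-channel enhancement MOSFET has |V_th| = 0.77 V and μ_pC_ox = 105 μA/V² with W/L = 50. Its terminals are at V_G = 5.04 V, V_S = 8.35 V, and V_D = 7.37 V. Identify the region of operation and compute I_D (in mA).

Triode; I_D = 10.5 mA

V_SG = V_S − V_G = 8.35 − 5.04 = 3.31 V; V_SD = V_S − V_D = 8.35 − 7.37 = 0.98 V.
k_p = μ_pC_ox · (W/L) = 5.25 mA/V².
V_ov = V_SG − |V_th| = 3.31 − 0.77 = 2.54 V.
Since V_SD = 0.98 V < V_ov = 2.54 V, the device is in the triode region.
I_D = k_p [V_ov · V_SD − ½ V_SD²] = 5.25 × [2.54 × 0.98 − 0.5 × 0.98²] = 10.5 mA.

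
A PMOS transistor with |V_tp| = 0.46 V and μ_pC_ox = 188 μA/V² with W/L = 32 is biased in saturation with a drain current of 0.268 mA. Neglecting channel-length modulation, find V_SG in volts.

V_SG = 0.758 V

k_p = μ_pC_ox · (W/L) = 6.016 mA/V².
In saturation I_D = ½ k_p (V_SG − |V_tp|)², so V_SG − |V_tp| = √(2 I_D / k_p) = √(2 × 0.268 / 6.016) = 0.298 V.
V_SG = 0.46 + 0.298 = 0.758 V.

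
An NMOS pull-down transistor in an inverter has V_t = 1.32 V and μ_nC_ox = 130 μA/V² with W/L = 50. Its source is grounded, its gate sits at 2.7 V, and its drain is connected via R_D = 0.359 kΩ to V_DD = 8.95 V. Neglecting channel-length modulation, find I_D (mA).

V_GS = V_G = 2.7 V, so V_ov = 2.7 − 1.32 = 1.38 V.
k_n = μ_nC_ox · (W/L) = 6.5 mA/V².
Assume saturation: I_D = ½ k_n V_ov² = 0.5 × 6.5 × 1.38² = 6.19 mA, giving V_DS = V_DD − I_D R_D = 8.95 − 6.19 × 0.359 = 6.73 V.
V_DS = 6.73 V ≥ V_ov = 1.38 V, confirming saturation.

I_D = 6.19 mA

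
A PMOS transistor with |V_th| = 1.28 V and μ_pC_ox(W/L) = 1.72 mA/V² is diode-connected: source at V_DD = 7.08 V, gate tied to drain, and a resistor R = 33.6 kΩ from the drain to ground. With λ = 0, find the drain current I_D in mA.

I_D = 0.160 mA

With gate tied to drain, V_SG = V_SD ≥ V_SG − |V_th|, so the device is in saturation.
KCL at the drain: ½ k_p (V_SG − |V_th|)² = (V_DD − V_SG)/R.
Let x = V_SG − 1.28. Then 28.9 x² + x − 5.8 = 0, giving x = 0.431 V (positive root), so V_SG = 1.71 V.
I_D = (V_DD − V_SG)/R = (7.08 − 1.71) / 33.6 = 0.16 mA.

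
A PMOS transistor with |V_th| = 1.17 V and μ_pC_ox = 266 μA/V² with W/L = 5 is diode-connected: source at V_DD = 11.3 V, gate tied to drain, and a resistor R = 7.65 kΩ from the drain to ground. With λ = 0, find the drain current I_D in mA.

I_D = 1.15 mA

With gate tied to drain, V_SG = V_SD ≥ V_SG − |V_th|, so the device is in saturation.
k_p = μ_pC_ox · (W/L) = 1.33 mA/V².
KCL at the drain: ½ k_p (V_SG − |V_th|)² = (V_DD − V_SG)/R.
Let x = V_SG − 1.17. Then 5.09 x² + x − 10.13 = 0, giving x = 1.32 V (positive root), so V_SG = 2.49 V.
I_D = (V_DD − V_SG)/R = (11.3 − 2.49) / 7.65 = 1.15 mA.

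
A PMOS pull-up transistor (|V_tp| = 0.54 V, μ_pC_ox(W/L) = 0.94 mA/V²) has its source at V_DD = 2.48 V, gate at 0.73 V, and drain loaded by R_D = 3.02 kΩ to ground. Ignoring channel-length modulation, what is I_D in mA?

V_SG = V_DD − V_G = 2.48 − 0.73 = 1.75 V, so V_ov = 1.75 − 0.54 = 1.21 V.
Assume saturation: I_D = ½ k_p V_ov² = 0.5 × 0.94 × 1.21² = 0.688 mA, giving V_SD = V_DD − I_D R_D = 2.48 − 0.688 × 3.02 = 0.402 V.
But 0.402 V < V_ov = 1.21 V, so the device is actually in triode.
In triode I_D = k_p[V_ov V_SD − ½ V_SD²] and I_D = (V_DD − V_SD)/R_D. Equating: 1.42 V_SD² − 4.435 V_SD + 2.48 = 0, giving V_SD = 0.73 V (the root below V_ov).
I_D = (2.48 − 0.73) / 3.02 = 0.58 mA.

I_D = 0.580 mA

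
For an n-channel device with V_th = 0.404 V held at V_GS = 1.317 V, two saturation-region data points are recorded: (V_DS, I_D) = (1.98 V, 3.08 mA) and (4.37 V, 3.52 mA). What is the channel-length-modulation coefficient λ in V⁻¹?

With V_GS fixed, I_D ∝ (1 + λ V_DS) in saturation, so I_D2/I_D1 = (1 + λ V_DS2)/(1 + λ V_DS1).
3.52/3.08 = 1.143 = (1 + 4.37 λ)/(1 + 1.98 λ).
Solving: λ (I_D1 V_DS2 − I_D2 V_DS1) = I_D2 − I_D1, so λ = (3.52 − 3.08) / (3.08 × 4.37 − 3.52 × 1.98) = 0.44 / 6.49 = 0.0678 V⁻¹.

λ = 0.0678 V⁻¹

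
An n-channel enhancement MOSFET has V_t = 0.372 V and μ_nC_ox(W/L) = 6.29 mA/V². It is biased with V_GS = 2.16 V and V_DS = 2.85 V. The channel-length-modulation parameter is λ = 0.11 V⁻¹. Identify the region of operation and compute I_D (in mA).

V_ov = V_GS − V_t = 2.16 − 0.372 = 1.79 V.
Since V_DS = 2.85 V ≥ V_ov = 1.79 V, the device is in saturation.
I_D = ½ k_n V_ov² (1 + λ V_DS) = 0.5 × 6.29 × 1.79² × (1 + 0.11 × 2.85) = 13.2 mA.

Saturation; I_D = 13.2 mA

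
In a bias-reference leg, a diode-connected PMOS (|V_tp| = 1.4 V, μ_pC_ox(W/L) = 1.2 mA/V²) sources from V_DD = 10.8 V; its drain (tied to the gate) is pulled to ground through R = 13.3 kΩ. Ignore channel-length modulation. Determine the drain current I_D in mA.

I_D = 0.630 mA

With gate tied to drain, V_SG = V_SD ≥ V_SG − |V_tp|, so the device is in saturation.
KCL at the drain: ½ k_p (V_SG − |V_tp|)² = (V_DD − V_SG)/R.
Let x = V_SG − 1.4. Then 7.98 x² + x − 9.4 = 0, giving x = 1.02 V (positive root), so V_SG = 2.42 V.
I_D = (V_DD − V_SG)/R = (10.8 − 2.42) / 13.3 = 0.63 mA.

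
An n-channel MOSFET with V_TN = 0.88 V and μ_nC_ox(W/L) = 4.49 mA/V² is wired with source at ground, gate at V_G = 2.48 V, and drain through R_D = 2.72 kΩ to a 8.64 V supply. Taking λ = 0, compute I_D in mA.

V_GS = V_G = 2.48 V, so V_ov = 2.48 − 0.88 = 1.6 V.
Assume saturation: I_D = ½ k_n V_ov² = 0.5 × 4.49 × 1.6² = 5.75 mA, giving V_DS = V_DD − I_D R_D = 8.64 − 5.75 × 2.72 = -6.99 V.
But -6.99 V < V_ov = 1.6 V, so the device is actually in triode.
In triode I_D = k_n[V_ov V_DS − ½ V_DS²] and I_D = (V_DD − V_DS)/R_D. Equating: 6.11 V_DS² − 20.54 V_DS + 8.64 = 0, giving V_DS = 0.493 V (the root below V_ov).
I_D = (8.64 − 0.493) / 2.72 = 3 mA.

I_D = 3.00 mA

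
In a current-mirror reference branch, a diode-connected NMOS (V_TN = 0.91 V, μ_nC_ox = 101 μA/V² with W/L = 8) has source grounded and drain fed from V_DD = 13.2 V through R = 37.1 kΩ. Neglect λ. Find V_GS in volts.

V_GS = 1.78 V

With gate tied to drain, V_GS = V_DS ≥ V_GS − V_TN, so the device is in saturation.
k_n = μ_nC_ox · (W/L) = 0.808 mA/V².
KCL at the drain: ½ k_n (V_GS − V_TN)² = (V_DD − V_GS)/R.
Let x = V_GS − 0.91. Then 15 x² + x − 12.29 = 0, giving x = 0.873 V (positive root), so V_GS = 1.78 V.
I_D = (V_DD − V_GS)/R = (13.2 − 1.78) / 37.1 = 0.308 mA.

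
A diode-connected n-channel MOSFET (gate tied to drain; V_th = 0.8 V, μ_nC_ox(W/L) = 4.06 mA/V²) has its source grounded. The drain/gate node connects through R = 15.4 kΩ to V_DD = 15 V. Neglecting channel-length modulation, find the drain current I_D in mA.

I_D = 0.879 mA

With gate tied to drain, V_GS = V_DS ≥ V_GS − V_th, so the device is in saturation.
KCL at the drain: ½ k_n (V_GS − V_th)² = (V_DD − V_GS)/R.
Let x = V_GS − 0.8. Then 31.3 x² + x − 14.2 = 0, giving x = 0.658 V (positive root), so V_GS = 1.46 V.
I_D = (V_DD − V_GS)/R = (15 − 1.46) / 15.4 = 0.879 mA.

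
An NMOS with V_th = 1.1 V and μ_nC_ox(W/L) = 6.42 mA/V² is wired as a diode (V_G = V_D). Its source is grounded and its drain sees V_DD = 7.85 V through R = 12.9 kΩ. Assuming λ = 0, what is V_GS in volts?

With gate tied to drain, V_GS = V_DS ≥ V_GS − V_th, so the device is in saturation.
KCL at the drain: ½ k_n (V_GS − V_th)² = (V_DD − V_GS)/R.
Let x = V_GS − 1.1. Then 41.4 x² + x − 6.75 = 0, giving x = 0.392 V (positive root), so V_GS = 1.49 V.
I_D = (V_DD − V_GS)/R = (7.85 − 1.49) / 12.9 = 0.493 mA.

V_GS = 1.49 V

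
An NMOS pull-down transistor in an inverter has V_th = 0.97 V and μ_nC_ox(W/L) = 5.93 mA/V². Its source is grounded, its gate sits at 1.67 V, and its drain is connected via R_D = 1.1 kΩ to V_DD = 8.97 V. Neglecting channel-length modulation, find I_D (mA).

V_GS = V_G = 1.67 V, so V_ov = 1.67 − 0.97 = 0.7 V.
Assume saturation: I_D = ½ k_n V_ov² = 0.5 × 5.93 × 0.7² = 1.45 mA, giving V_DS = V_DD − I_D R_D = 8.97 − 1.45 × 1.1 = 7.37 V.
V_DS = 7.37 V ≥ V_ov = 0.7 V, confirming saturation.

I_D = 1.45 mA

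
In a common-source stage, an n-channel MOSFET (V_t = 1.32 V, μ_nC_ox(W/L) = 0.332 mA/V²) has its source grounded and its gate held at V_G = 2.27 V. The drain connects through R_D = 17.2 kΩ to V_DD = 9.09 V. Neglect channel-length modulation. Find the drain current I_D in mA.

V_GS = V_G = 2.27 V, so V_ov = 2.27 − 1.32 = 0.95 V.
Assume saturation: I_D = ½ k_n V_ov² = 0.5 × 0.332 × 0.95² = 0.15 mA, giving V_DS = V_DD − I_D R_D = 9.09 − 0.15 × 17.2 = 6.51 V.
V_DS = 6.51 V ≥ V_ov = 0.95 V, confirming saturation.

I_D = 0.150 mA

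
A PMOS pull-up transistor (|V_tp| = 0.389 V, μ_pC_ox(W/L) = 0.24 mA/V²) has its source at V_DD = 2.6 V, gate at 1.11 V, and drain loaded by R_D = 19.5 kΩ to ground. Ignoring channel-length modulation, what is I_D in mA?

I_D = 0.106 mA

V_SG = V_DD − V_G = 2.6 − 1.11 = 1.49 V, so V_ov = 1.49 − 0.389 = 1.1 V.
Assume saturation: I_D = ½ k_p V_ov² = 0.5 × 0.24 × 1.1² = 0.145 mA, giving V_SD = V_DD − I_D R_D = 2.6 − 0.145 × 19.5 = -0.237 V.
But -0.237 V < V_ov = 1.1 V, so the device is actually in triode.
In triode I_D = k_p[V_ov V_SD − ½ V_SD²] and I_D = (V_DD − V_SD)/R_D. Equating: 2.34 V_SD² − 6.153 V_SD + 2.6 = 0, giving V_SD = 0.529 V (the root below V_ov).
I_D = (2.6 − 0.529) / 19.5 = 0.106 mA.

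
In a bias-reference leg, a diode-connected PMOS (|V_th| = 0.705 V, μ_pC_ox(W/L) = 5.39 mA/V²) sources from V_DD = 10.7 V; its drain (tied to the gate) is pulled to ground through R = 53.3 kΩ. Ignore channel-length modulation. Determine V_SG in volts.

With gate tied to drain, V_SG = V_SD ≥ V_SG − |V_th|, so the device is in saturation.
KCL at the drain: ½ k_p (V_SG − |V_th|)² = (V_DD − V_SG)/R.
Let x = V_SG − 0.705. Then 144 x² + x − 9.995 = 0, giving x = 0.26 V (positive root), so V_SG = 0.965 V.
I_D = (V_DD − V_SG)/R = (10.7 − 0.965) / 53.3 = 0.183 mA.

V_SG = 0.965 V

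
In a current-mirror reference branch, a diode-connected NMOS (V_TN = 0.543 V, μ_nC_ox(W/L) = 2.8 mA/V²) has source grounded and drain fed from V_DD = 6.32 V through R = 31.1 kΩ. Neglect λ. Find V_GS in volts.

With gate tied to drain, V_GS = V_DS ≥ V_GS − V_TN, so the device is in saturation.
KCL at the drain: ½ k_n (V_GS − V_TN)² = (V_DD − V_GS)/R.
Let x = V_GS − 0.543. Then 43.5 x² + x − 5.777 = 0, giving x = 0.353 V (positive root), so V_GS = 0.896 V.
I_D = (V_DD − V_GS)/R = (6.32 − 0.896) / 31.1 = 0.174 mA.

V_GS = 0.896 V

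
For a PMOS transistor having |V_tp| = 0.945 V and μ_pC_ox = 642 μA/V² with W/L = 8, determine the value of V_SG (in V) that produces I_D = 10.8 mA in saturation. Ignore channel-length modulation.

V_SG = 3.00 V

k_p = μ_pC_ox · (W/L) = 5.136 mA/V².
In saturation I_D = ½ k_p (V_SG − |V_tp|)², so V_SG − |V_tp| = √(2 I_D / k_p) = √(2 × 10.8 / 5.136) = 2.05 V.
V_SG = 0.945 + 2.05 = 3 V.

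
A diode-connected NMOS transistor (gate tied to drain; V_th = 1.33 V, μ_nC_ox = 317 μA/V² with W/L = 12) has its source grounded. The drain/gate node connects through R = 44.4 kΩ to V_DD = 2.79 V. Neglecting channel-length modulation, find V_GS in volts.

V_GS = 1.46 V

With gate tied to drain, V_GS = V_DS ≥ V_GS − V_th, so the device is in saturation.
k_n = μ_nC_ox · (W/L) = 3.804 mA/V².
KCL at the drain: ½ k_n (V_GS − V_th)² = (V_DD − V_GS)/R.
Let x = V_GS − 1.33. Then 84.4 x² + x − 1.46 = 0, giving x = 0.126 V (positive root), so V_GS = 1.46 V.
I_D = (V_DD − V_GS)/R = (2.79 − 1.46) / 44.4 = 0.0301 mA.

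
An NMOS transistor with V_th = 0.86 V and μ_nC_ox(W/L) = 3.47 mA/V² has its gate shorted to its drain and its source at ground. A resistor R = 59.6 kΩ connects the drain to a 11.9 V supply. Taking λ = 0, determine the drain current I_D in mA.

With gate tied to drain, V_GS = V_DS ≥ V_GS − V_th, so the device is in saturation.
KCL at the drain: ½ k_n (V_GS − V_th)² = (V_DD − V_GS)/R.
Let x = V_GS − 0.86. Then 103 x² + x − 11.04 = 0, giving x = 0.322 V (positive root), so V_GS = 1.18 V.
I_D = (V_DD − V_GS)/R = (11.9 − 1.18) / 59.6 = 0.18 mA.

I_D = 0.180 mA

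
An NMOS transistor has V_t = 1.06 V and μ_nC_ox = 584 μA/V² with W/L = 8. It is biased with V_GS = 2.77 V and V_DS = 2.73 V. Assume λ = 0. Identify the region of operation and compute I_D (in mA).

Saturation; I_D = 6.83 mA

k_n = μ_nC_ox · (W/L) = 4.672 mA/V².
V_ov = V_GS − V_t = 2.77 − 1.06 = 1.71 V.
Since V_DS = 2.73 V ≥ V_ov = 1.71 V, the device is in saturation.
I_D = ½ k_n V_ov² = 0.5 × 4.672 × 1.71² = 6.83 mA.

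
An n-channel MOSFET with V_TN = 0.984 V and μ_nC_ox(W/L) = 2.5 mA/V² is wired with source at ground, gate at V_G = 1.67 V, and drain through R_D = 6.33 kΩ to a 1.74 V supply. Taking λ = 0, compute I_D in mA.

V_GS = V_G = 1.67 V, so V_ov = 1.67 − 0.984 = 0.686 V.
Assume saturation: I_D = ½ k_n V_ov² = 0.5 × 2.5 × 0.686² = 0.588 mA, giving V_DS = V_DD − I_D R_D = 1.74 − 0.588 × 6.33 = -1.98 V.
But -1.98 V < V_ov = 0.686 V, so the device is actually in triode.
In triode I_D = k_n[V_ov V_DS − ½ V_DS²] and I_D = (V_DD − V_DS)/R_D. Equating: 7.91 V_DS² − 11.86 V_DS + 1.74 = 0, giving V_DS = 0.165 V (the root below V_ov).
I_D = (1.74 − 0.165) / 6.33 = 0.249 mA.

I_D = 0.249 mA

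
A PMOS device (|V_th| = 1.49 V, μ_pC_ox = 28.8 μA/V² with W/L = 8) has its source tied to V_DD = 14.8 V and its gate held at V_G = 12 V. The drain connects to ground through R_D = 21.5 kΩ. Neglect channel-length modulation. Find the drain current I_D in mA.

V_SG = V_DD − V_G = 14.8 − 12 = 2.8 V, so V_ov = 2.8 − 1.49 = 1.31 V.
k_p = μ_pC_ox · (W/L) = 0.2304 mA/V².
Assume saturation: I_D = ½ k_p V_ov² = 0.5 × 0.2304 × 1.31² = 0.198 mA, giving V_SD = V_DD − I_D R_D = 14.8 − 0.198 × 21.5 = 10.5 V.
V_SD = 10.5 V ≥ V_ov = 1.31 V, confirming saturation.

I_D = 0.198 mA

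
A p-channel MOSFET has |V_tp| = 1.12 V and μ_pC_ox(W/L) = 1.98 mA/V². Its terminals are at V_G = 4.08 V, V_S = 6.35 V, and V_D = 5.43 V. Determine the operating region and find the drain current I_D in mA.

V_SG = V_S − V_G = 6.35 − 4.08 = 2.27 V; V_SD = V_S − V_D = 6.35 − 5.43 = 0.92 V.
V_ov = V_SG − |V_tp| = 2.27 − 1.12 = 1.15 V.
Since V_SD = 0.92 V < V_ov = 1.15 V, the device is in the triode region.
I_D = k_p [V_ov · V_SD − ½ V_SD²] = 1.98 × [1.15 × 0.92 − 0.5 × 0.92²] = 1.26 mA.

Triode; I_D = 1.26 mA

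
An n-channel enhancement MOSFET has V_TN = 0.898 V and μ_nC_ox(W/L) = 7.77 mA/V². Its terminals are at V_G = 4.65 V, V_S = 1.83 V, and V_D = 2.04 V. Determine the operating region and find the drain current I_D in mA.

Triode; I_D = 2.96 mA

V_GS = V_G − V_S = 4.65 − 1.83 = 2.82 V; V_DS = V_D − V_S = 2.04 − 1.83 = 0.21 V.
V_ov = V_GS − V_TN = 2.82 − 0.898 = 1.92 V.
Since V_DS = 0.21 V < V_ov = 1.92 V, the device is in the triode region.
I_D = k_n [V_ov · V_DS − ½ V_DS²] = 7.77 × [1.92 × 0.21 − 0.5 × 0.21²] = 2.96 mA.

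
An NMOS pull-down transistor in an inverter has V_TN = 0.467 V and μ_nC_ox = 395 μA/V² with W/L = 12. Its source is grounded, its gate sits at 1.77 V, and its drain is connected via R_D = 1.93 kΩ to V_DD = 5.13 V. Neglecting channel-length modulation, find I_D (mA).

V_GS = V_G = 1.77 V, so V_ov = 1.77 − 0.467 = 1.3 V.
k_n = μ_nC_ox · (W/L) = 4.74 mA/V².
Assume saturation: I_D = ½ k_n V_ov² = 0.5 × 4.74 × 1.3² = 4.02 mA, giving V_DS = V_DD − I_D R_D = 5.13 − 4.02 × 1.93 = -2.64 V.
But -2.64 V < V_ov = 1.3 V, so the device is actually in triode.
In triode I_D = k_n[V_ov V_DS − ½ V_DS²] and I_D = (V_DD − V_DS)/R_D. Equating: 4.57 V_DS² − 12.92 V_DS + 5.13 = 0, giving V_DS = 0.478 V (the root below V_ov).
I_D = (5.13 − 0.478) / 1.93 = 2.41 mA.

I_D = 2.41 mA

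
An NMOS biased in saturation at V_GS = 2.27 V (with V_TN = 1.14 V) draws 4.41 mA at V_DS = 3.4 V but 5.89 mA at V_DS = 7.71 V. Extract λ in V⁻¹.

λ = 0.106 V⁻¹

With V_GS fixed, I_D ∝ (1 + λ V_DS) in saturation, so I_D2/I_D1 = (1 + λ V_DS2)/(1 + λ V_DS1).
5.89/4.41 = 1.336 = (1 + 7.71 λ)/(1 + 3.4 λ).
Solving: λ (I_D1 V_DS2 − I_D2 V_DS1) = I_D2 − I_D1, so λ = (5.89 − 4.41) / (4.41 × 7.71 − 5.89 × 3.4) = 1.48 / 14 = 0.106 V⁻¹.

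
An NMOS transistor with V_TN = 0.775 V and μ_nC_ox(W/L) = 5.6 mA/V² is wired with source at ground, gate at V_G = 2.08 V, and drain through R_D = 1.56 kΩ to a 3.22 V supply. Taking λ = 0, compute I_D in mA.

I_D = 1.88 mA

V_GS = V_G = 2.08 V, so V_ov = 2.08 − 0.775 = 1.31 V.
Assume saturation: I_D = ½ k_n V_ov² = 0.5 × 5.6 × 1.31² = 4.77 mA, giving V_DS = V_DD − I_D R_D = 3.22 − 4.77 × 1.56 = -4.22 V.
But -4.22 V < V_ov = 1.31 V, so the device is actually in triode.
In triode I_D = k_n[V_ov V_DS − ½ V_DS²] and I_D = (V_DD − V_DS)/R_D. Equating: 4.37 V_DS² − 12.4 V_DS + 3.22 = 0, giving V_DS = 0.289 V (the root below V_ov).
I_D = (3.22 − 0.289) / 1.56 = 1.88 mA.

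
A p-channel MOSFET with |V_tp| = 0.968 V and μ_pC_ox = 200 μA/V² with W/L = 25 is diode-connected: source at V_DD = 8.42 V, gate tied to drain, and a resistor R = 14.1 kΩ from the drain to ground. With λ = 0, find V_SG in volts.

V_SG = 1.41 V

With gate tied to drain, V_SG = V_SD ≥ V_SG − |V_tp|, so the device is in saturation.
k_p = μ_pC_ox · (W/L) = 5 mA/V².
KCL at the drain: ½ k_p (V_SG − |V_tp|)² = (V_DD − V_SG)/R.
Let x = V_SG − 0.968. Then 35.2 x² + x − 7.452 = 0, giving x = 0.446 V (positive root), so V_SG = 1.41 V.
I_D = (V_DD − V_SG)/R = (8.42 − 1.41) / 14.1 = 0.497 mA.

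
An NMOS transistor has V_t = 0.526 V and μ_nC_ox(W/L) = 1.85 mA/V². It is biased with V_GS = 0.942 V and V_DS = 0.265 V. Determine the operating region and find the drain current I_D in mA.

Triode; I_D = 0.139 mA

V_ov = V_GS − V_t = 0.942 − 0.526 = 0.416 V.
Since V_DS = 0.265 V < V_ov = 0.416 V, the device is in the triode region.
I_D = k_n [V_ov · V_DS − ½ V_DS²] = 1.85 × [0.416 × 0.265 − 0.5 × 0.265²] = 0.139 mA.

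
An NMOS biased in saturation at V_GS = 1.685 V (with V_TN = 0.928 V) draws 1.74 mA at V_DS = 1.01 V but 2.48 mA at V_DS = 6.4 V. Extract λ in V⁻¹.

With V_GS fixed, I_D ∝ (1 + λ V_DS) in saturation, so I_D2/I_D1 = (1 + λ V_DS2)/(1 + λ V_DS1).
2.48/1.74 = 1.425 = (1 + 6.4 λ)/(1 + 1.01 λ).
Solving: λ (I_D1 V_DS2 − I_D2 V_DS1) = I_D2 − I_D1, so λ = (2.48 − 1.74) / (1.74 × 6.4 − 2.48 × 1.01) = 0.74 / 8.63 = 0.0857 V⁻¹.

λ = 0.0857 V⁻¹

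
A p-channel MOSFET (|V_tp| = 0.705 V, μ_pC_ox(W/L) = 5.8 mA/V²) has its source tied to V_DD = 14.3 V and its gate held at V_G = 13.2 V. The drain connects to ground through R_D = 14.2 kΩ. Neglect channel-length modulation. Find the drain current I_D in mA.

I_D = 0.452 mA

V_SG = V_DD − V_G = 14.3 − 13.2 = 1.1 V, so V_ov = 1.1 − 0.705 = 0.395 V.
Assume saturation: I_D = ½ k_p V_ov² = 0.5 × 5.8 × 0.395² = 0.452 mA, giving V_SD = V_DD − I_D R_D = 14.3 − 0.452 × 14.2 = 7.87 V.
V_SD = 7.87 V ≥ V_ov = 0.395 V, confirming saturation.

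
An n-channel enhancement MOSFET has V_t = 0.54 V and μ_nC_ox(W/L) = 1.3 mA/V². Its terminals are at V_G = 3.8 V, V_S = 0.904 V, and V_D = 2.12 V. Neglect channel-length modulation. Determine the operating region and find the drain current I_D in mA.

Triode; I_D = 2.76 mA

V_GS = V_G − V_S = 3.8 − 0.904 = 2.9 V; V_DS = V_D − V_S = 2.12 − 0.904 = 1.22 V.
V_ov = V_GS − V_t = 2.9 − 0.54 = 2.36 V.
Since V_DS = 1.22 V < V_ov = 2.36 V, the device is in the triode region.
I_D = k_n [V_ov · V_DS − ½ V_DS²] = 1.3 × [2.36 × 1.22 − 0.5 × 1.22²] = 2.76 mA.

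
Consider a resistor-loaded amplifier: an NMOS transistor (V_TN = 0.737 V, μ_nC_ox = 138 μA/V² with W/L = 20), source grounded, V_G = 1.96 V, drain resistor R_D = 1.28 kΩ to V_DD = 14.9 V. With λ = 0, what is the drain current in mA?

I_D = 2.06 mA

V_GS = V_G = 1.96 V, so V_ov = 1.96 − 0.737 = 1.22 V.
k_n = μ_nC_ox · (W/L) = 2.76 mA/V².
Assume saturation: I_D = ½ k_n V_ov² = 0.5 × 2.76 × 1.22² = 2.06 mA, giving V_DS = V_DD − I_D R_D = 14.9 − 2.06 × 1.28 = 12.3 V.
V_DS = 12.3 V ≥ V_ov = 1.22 V, confirming saturation.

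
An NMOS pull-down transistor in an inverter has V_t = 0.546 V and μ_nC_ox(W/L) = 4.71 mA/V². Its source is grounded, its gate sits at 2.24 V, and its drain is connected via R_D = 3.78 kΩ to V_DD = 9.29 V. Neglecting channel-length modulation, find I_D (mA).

I_D = 2.37 mA

V_GS = V_G = 2.24 V, so V_ov = 2.24 − 0.546 = 1.69 V.
Assume saturation: I_D = ½ k_n V_ov² = 0.5 × 4.71 × 1.69² = 6.76 mA, giving V_DS = V_DD − I_D R_D = 9.29 − 6.76 × 3.78 = -16.3 V.
But -16.3 V < V_ov = 1.69 V, so the device is actually in triode.
In triode I_D = k_n[V_ov V_DS − ½ V_DS²] and I_D = (V_DD − V_DS)/R_D. Equating: 8.9 V_DS² − 31.16 V_DS + 9.29 = 0, giving V_DS = 0.329 V (the root below V_ov).
I_D = (9.29 − 0.329) / 3.78 = 2.37 mA.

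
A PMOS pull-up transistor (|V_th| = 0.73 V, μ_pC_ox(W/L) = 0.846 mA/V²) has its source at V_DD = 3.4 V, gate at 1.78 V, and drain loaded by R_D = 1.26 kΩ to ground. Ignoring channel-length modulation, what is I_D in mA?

I_D = 0.335 mA

V_SG = V_DD − V_G = 3.4 − 1.78 = 1.62 V, so V_ov = 1.62 − 0.73 = 0.89 V.
Assume saturation: I_D = ½ k_p V_ov² = 0.5 × 0.846 × 0.89² = 0.335 mA, giving V_SD = V_DD − I_D R_D = 3.4 − 0.335 × 1.26 = 2.98 V.
V_SD = 2.98 V ≥ V_ov = 0.89 V, confirming saturation.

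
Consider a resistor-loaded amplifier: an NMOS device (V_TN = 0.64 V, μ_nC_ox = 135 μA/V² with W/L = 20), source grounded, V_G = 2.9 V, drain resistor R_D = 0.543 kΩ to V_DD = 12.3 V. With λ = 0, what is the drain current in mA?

V_GS = V_G = 2.9 V, so V_ov = 2.9 − 0.64 = 2.26 V.
k_n = μ_nC_ox · (W/L) = 2.7 mA/V².
Assume saturation: I_D = ½ k_n V_ov² = 0.5 × 2.7 × 2.26² = 6.9 mA, giving V_DS = V_DD − I_D R_D = 12.3 − 6.9 × 0.543 = 8.56 V.
V_DS = 8.56 V ≥ V_ov = 2.26 V, confirming saturation.

I_D = 6.90 mA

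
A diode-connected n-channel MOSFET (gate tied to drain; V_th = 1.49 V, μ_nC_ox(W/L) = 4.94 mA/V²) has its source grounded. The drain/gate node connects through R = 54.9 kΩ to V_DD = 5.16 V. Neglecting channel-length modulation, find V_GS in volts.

V_GS = 1.65 V

With gate tied to drain, V_GS = V_DS ≥ V_GS − V_th, so the device is in saturation.
KCL at the drain: ½ k_n (V_GS − V_th)² = (V_DD − V_GS)/R.
Let x = V_GS − 1.49. Then 136 x² + x − 3.67 = 0, giving x = 0.161 V (positive root), so V_GS = 1.65 V.
I_D = (V_DD − V_GS)/R = (5.16 − 1.65) / 54.9 = 0.0639 mA.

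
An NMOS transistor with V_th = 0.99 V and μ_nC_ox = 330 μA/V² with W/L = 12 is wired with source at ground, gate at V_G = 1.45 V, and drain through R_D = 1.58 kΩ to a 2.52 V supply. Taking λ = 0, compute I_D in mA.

I_D = 0.419 mA

V_GS = V_G = 1.45 V, so V_ov = 1.45 − 0.99 = 0.46 V.
k_n = μ_nC_ox · (W/L) = 3.96 mA/V².
Assume saturation: I_D = ½ k_n V_ov² = 0.5 × 3.96 × 0.46² = 0.419 mA, giving V_DS = V_DD − I_D R_D = 2.52 − 0.419 × 1.58 = 1.86 V.
V_DS = 1.86 V ≥ V_ov = 0.46 V, confirming saturation.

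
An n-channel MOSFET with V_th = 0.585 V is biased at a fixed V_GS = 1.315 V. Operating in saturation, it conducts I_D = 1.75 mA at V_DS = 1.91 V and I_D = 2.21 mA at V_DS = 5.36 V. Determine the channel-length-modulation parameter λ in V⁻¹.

λ = 0.0892 V⁻¹

With V_GS fixed, I_D ∝ (1 + λ V_DS) in saturation, so I_D2/I_D1 = (1 + λ V_DS2)/(1 + λ V_DS1).
2.21/1.75 = 1.263 = (1 + 5.36 λ)/(1 + 1.91 λ).
Solving: λ (I_D1 V_DS2 − I_D2 V_DS1) = I_D2 − I_D1, so λ = (2.21 − 1.75) / (1.75 × 5.36 − 2.21 × 1.91) = 0.46 / 5.16 = 0.0892 V⁻¹.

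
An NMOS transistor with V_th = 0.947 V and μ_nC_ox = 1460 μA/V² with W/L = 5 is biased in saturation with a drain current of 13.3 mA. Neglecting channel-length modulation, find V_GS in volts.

k_n = μ_nC_ox · (W/L) = 7.3 mA/V².
In saturation I_D = ½ k_n (V_GS − V_th)², so V_GS − V_th = √(2 I_D / k_n) = √(2 × 13.3 / 7.3) = 1.91 V.
V_GS = 0.947 + 1.91 = 2.86 V.

V_GS = 2.86 V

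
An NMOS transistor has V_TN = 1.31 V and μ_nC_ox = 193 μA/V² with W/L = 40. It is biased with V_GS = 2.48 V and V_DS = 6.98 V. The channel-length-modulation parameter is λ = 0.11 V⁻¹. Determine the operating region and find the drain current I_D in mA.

k_n = μ_nC_ox · (W/L) = 7.72 mA/V².
V_ov = V_GS − V_TN = 2.48 − 1.31 = 1.17 V.
Since V_DS = 6.98 V ≥ V_ov = 1.17 V, the device is in saturation.
I_D = ½ k_n V_ov² (1 + λ V_DS) = 0.5 × 7.72 × 1.17² × (1 + 0.11 × 6.98) = 9.34 mA.

Saturation; I_D = 9.34 mA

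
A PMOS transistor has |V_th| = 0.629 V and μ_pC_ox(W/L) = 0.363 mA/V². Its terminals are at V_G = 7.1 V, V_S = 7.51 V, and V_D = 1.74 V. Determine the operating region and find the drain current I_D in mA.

Cutoff; I_D = 0 mA

V_SG = V_S − V_G = 7.51 − 7.1 = 0.41 V; V_SD = V_S − V_D = 7.51 − 1.74 = 5.77 V.
V_SG = 0.41 V < |V_th| = 0.629 V, so the transistor is in cutoff.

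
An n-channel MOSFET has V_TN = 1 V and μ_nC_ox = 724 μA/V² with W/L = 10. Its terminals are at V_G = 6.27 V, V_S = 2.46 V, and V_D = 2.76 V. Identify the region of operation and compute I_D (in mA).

Triode; I_D = 5.78 mA

V_GS = V_G − V_S = 6.27 − 2.46 = 3.81 V; V_DS = V_D − V_S = 2.76 − 2.46 = 0.3 V.
k_n = μ_nC_ox · (W/L) = 7.24 mA/V².
V_ov = V_GS − V_TN = 3.81 − 1 = 2.81 V.
Since V_DS = 0.3 V < V_ov = 2.81 V, the device is in the triode region.
I_D = k_n [V_ov · V_DS − ½ V_DS²] = 7.24 × [2.81 × 0.3 − 0.5 × 0.3²] = 5.78 mA.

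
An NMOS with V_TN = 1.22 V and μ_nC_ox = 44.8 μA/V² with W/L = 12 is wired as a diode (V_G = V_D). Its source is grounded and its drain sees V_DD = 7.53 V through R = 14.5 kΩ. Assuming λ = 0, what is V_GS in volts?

V_GS = 2.37 V

With gate tied to drain, V_GS = V_DS ≥ V_GS − V_TN, so the device is in saturation.
k_n = μ_nC_ox · (W/L) = 0.5376 mA/V².
KCL at the drain: ½ k_n (V_GS − V_TN)² = (V_DD − V_GS)/R.
Let x = V_GS − 1.22. Then 3.9 x² + x − 6.31 = 0, giving x = 1.15 V (positive root), so V_GS = 2.37 V.
I_D = (V_DD − V_GS)/R = (7.53 − 2.37) / 14.5 = 0.356 mA.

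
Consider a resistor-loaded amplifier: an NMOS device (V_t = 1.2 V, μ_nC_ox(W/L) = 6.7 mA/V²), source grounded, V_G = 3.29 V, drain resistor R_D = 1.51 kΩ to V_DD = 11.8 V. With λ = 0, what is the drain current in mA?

V_GS = V_G = 3.29 V, so V_ov = 3.29 − 1.2 = 2.09 V.
Assume saturation: I_D = ½ k_n V_ov² = 0.5 × 6.7 × 2.09² = 14.6 mA, giving V_DS = V_DD − I_D R_D = 11.8 − 14.6 × 1.51 = -10.3 V.
But -10.3 V < V_ov = 2.09 V, so the device is actually in triode.
In triode I_D = k_n[V_ov V_DS − ½ V_DS²] and I_D = (V_DD − V_DS)/R_D. Equating: 5.06 V_DS² − 22.14 V_DS + 11.8 = 0, giving V_DS = 0.621 V (the root below V_ov).
I_D = (11.8 − 0.621) / 1.51 = 7.4 mA.

I_D = 7.40 mA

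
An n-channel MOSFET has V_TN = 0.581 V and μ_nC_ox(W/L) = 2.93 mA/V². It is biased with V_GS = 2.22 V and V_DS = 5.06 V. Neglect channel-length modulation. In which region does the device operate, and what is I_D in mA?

V_ov = V_GS − V_TN = 2.22 − 0.581 = 1.64 V.
Since V_DS = 5.06 V ≥ V_ov = 1.64 V, the device is in saturation.
I_D = ½ k_n V_ov² = 0.5 × 2.93 × 1.64² = 3.94 mA.

Saturation; I_D = 3.94 mA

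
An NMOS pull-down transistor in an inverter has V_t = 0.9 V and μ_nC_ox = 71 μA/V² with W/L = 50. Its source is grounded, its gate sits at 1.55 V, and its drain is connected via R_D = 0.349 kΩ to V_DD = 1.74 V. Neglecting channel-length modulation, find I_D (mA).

I_D = 0.750 mA

V_GS = V_G = 1.55 V, so V_ov = 1.55 − 0.9 = 0.65 V.
k_n = μ_nC_ox · (W/L) = 3.55 mA/V².
Assume saturation: I_D = ½ k_n V_ov² = 0.5 × 3.55 × 0.65² = 0.75 mA, giving V_DS = V_DD − I_D R_D = 1.74 − 0.75 × 0.349 = 1.48 V.
V_DS = 1.48 V ≥ V_ov = 0.65 V, confirming saturation.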